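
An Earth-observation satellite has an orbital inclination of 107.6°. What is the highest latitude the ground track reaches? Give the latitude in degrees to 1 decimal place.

72.4°

Retrograde orbit: the ground track reaches ±(180° − i) = ±(180 − 107.6) = ±72.4°.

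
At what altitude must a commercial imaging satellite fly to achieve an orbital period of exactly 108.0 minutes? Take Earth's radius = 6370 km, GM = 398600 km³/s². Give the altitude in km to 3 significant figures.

T = 108.0 min = 6480.0 s.
From T = 2π√(a³/μ): a = (μ T²/4π²)^(1/3) = (398600 × 6480.0² / 4π²)^(1/3) = 7512 km.
Altitude h = a − R = 7512 − 6370 = 1142 km.

1140 km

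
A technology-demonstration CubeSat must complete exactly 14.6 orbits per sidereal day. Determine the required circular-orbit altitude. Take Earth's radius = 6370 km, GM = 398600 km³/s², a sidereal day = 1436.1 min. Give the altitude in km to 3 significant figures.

689 km

Required period T = 86166 / 14.6 = 5901.8 s.
From T = 2π√(a³/μ): a = (μ T²/4π²)^(1/3) = (398600 × 5901.8² / 4π²)^(1/3) = 7059 km.
Altitude h = a − R = 7059 − 6370 = 689 km.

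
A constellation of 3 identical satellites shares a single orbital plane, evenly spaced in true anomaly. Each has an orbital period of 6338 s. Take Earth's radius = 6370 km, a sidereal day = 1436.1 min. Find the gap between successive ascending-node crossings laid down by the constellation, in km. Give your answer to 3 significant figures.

Single-satellite node shift = (6338.0/86166) × 360° = 26.48°.
With 3 satellites evenly phased, successive equator crossings are 26.48/3 = 8.827° apart.
That is 8.827 × 111.2 = 981 km at the equator.

981 km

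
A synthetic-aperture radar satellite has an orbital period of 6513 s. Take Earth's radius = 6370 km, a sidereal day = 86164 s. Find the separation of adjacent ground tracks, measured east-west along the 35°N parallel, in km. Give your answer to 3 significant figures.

2480 km

Node shift per orbit = (6513.0/86164) × 360° = 27.21°.
Equatorial spacing = 27.21 × 111.2 km/° = 3025 km.
At 35° latitude, spacing = 3025 × cos(35°) = 2478 km.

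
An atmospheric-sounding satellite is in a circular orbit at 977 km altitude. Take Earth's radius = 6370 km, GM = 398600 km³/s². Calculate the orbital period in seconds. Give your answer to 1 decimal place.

Semi-major axis a = 6370 + 977 = 7347 km. Period T = 2π√(a³/μ) = 2π√(7347³/398600) = 6267.2 s = 104.45 min.

6267.2 seconds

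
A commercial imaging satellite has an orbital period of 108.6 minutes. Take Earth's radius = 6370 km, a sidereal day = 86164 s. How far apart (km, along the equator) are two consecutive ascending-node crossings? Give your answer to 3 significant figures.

T = 108.6 min = 6516.0 s.
During one orbit Earth rotates (6516.0 / 86164) × 360° = 27.22°.
At the equator that is 27.22° × (2π·6370/360) km/° = 27.22 × 111.2 = 3027 km.

3030 km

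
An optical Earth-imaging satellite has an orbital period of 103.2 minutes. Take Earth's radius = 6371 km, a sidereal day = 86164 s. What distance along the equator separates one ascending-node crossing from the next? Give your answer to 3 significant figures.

2880 km

T = 103.2 min = 6192.0 s.
During one orbit Earth rotates (6192.0 / 86164) × 360° = 25.87°.
At the equator that is 25.87° × (2π·6371/360) km/° = 25.87 × 111.2 = 2877 km.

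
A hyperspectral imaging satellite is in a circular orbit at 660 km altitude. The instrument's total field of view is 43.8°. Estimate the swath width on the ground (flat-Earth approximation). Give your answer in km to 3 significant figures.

Half-angle = 43.8°/2 = 21.9°.
Swath width ≈ 2h·tan(θ/2) = 2 × 660 × tan(21.9°) = 530.6 km.

531 km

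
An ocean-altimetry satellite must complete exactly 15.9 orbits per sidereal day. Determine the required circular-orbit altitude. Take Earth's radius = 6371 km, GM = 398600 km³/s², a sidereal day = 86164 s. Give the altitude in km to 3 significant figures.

297 km

Required period T = 86164 / 15.9 = 5419.1 s.
From T = 2π√(a³/μ): a = (μ T²/4π²)^(1/3) = (398600 × 5419.1² / 4π²)^(1/3) = 6668 km.
Altitude h = a − R = 6668 − 6371 = 297 km.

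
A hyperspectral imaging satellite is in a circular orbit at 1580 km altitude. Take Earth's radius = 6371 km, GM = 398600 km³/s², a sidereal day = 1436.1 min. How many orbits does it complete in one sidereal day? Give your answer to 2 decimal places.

Semi-major axis a = 6371 + 1580 = 7951 km. Period T = 2π√(a³/μ) = 2π√(7951³/398600) = 7055.8 s = 117.60 min.
Orbits per sidereal day = 86166 / 7055.8 = 12.212.

12.21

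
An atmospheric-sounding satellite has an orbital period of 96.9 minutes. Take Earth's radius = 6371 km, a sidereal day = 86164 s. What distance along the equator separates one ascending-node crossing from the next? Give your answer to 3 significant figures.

T = 96.9 min = 5814.0 s.
During one orbit Earth rotates (5814.0 / 86164) × 360° = 24.29°.
At the equator that is 24.29° × (2π·6371/360) km/° = 24.29 × 111.2 = 2701 km.

2700 km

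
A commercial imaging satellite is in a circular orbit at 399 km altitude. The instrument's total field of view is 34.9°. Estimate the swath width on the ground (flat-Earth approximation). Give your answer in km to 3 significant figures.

Half-angle = 34.9°/2 = 17.45°.
Swath width ≈ 2h·tan(θ/2) = 2 × 399 × tan(17.45°) = 250.8 km.

251 km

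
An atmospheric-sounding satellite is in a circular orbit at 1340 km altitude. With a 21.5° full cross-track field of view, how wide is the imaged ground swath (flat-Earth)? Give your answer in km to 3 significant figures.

509 km

Half-angle = 21.5°/2 = 10.75°.
Swath width ≈ 2h·tan(θ/2) = 2 × 1340 × tan(10.75°) = 508.8 km.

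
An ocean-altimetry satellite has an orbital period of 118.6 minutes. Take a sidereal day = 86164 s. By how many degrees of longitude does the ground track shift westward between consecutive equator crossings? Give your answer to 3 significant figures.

29.7°

T = 118.6 min = 7116.0 s.
During one orbit Earth rotates (7116.0 / 86164) × 360° = 29.73°.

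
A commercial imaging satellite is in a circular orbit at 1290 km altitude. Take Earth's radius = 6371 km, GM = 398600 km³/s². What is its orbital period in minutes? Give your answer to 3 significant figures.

111 min

Semi-major axis a = 6371 + 1290 = 7661 km. Period T = 2π√(a³/μ) = 2π√(7661³/398600) = 6673.3 s = 111.22 min.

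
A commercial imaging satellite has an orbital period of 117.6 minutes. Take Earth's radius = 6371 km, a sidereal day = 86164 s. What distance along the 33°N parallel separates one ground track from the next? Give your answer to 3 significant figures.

T = 117.6 min = 7056.0 s.
Node shift per orbit = (7056.0/86164) × 360° = 29.48°.
Equatorial spacing = 29.48 × 111.2 km/° = 3278 km.
At 33° latitude, spacing = 3278 × cos(33°) = 2749 km.

2750 km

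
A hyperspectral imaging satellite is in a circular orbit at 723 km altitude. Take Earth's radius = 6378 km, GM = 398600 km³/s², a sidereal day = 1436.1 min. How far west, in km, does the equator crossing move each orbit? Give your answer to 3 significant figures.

2770 km

Semi-major axis a = 6378 + 723 = 7101 km. Period T = 2π√(a³/μ) = 2π√(7101³/398600) = 5955.1 s = 99.25 min.
During one orbit Earth rotates (5955.1 / 86166) × 360° = 24.88°.
At the equator that is 24.88° × (2π·6378/360) km/° = 24.88 × 111.3 = 2770 km.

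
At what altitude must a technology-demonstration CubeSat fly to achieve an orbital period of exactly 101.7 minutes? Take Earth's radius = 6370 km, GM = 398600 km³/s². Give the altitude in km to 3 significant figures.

847 km

T = 101.7 min = 6102.0 s.
From T = 2π√(a³/μ): a = (μ T²/4π²)^(1/3) = (398600 × 6102.0² / 4π²)^(1/3) = 7217 km.
Altitude h = a − R = 7217 − 6370 = 847 km.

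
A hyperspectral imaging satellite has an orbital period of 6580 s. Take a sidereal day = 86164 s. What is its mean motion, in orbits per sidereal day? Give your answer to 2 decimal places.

13.09

Orbits per sidereal day = 86164 / 6580.0 = 13.095.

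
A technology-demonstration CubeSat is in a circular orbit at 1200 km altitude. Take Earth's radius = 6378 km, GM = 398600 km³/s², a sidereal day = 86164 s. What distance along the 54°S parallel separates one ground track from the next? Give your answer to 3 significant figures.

1790 km

Semi-major axis a = 6378 + 1200 = 7578 km. Period T = 2π√(a³/μ) = 2π√(7578³/398600) = 6565.1 s = 109.42 min.
Node shift per orbit = (6565.1/86164) × 360° = 27.43°.
Equatorial spacing = 27.43 × 111.3 km/° = 3053 km.
At 54° latitude, spacing = 3053 × cos(54°) = 1795 km.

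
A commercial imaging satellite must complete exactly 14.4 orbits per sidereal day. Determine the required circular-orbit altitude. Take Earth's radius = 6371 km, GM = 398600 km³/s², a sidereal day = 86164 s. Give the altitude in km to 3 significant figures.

753 km

Required period T = 86164 / 14.4 = 5983.6 s.
From T = 2π√(a³/μ): a = (μ T²/4π²)^(1/3) = (398600 × 5983.6² / 4π²)^(1/3) = 7124 km.
Altitude h = a − R = 7124 − 6371 = 753 km.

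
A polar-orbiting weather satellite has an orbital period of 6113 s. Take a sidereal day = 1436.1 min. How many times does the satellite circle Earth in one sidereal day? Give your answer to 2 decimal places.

Orbits per sidereal day = 86166 / 6113.0 = 14.096.

14.10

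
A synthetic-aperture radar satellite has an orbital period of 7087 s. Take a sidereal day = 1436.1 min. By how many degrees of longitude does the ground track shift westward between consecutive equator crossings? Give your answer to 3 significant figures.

During one orbit Earth rotates (7087.0 / 86166) × 360° = 29.61°.

29.6°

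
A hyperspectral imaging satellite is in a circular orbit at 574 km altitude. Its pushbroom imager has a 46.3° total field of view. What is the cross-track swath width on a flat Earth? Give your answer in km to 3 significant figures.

491 km

Half-angle = 46.3°/2 = 23.15°.
Swath width ≈ 2h·tan(θ/2) = 2 × 574 × tan(23.15°) = 490.8 km.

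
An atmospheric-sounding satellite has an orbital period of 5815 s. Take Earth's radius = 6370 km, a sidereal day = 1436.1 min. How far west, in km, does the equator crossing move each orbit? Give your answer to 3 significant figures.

2700 km

During one orbit Earth rotates (5815.0 / 86166) × 360° = 24.29°.
At the equator that is 24.29° × (2π·6370/360) km/° = 24.29 × 111.2 = 2701 km.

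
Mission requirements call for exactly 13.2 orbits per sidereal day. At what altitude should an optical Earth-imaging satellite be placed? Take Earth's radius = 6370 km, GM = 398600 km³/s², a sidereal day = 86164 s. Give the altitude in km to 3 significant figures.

Required period T = 86164 / 13.2 = 6527.6 s.
From T = 2π√(a³/μ): a = (μ T²/4π²)^(1/3) = (398600 × 6527.6² / 4π²)^(1/3) = 7549 km.
Altitude h = a − R = 7549 − 6370 = 1179 km.

1180 km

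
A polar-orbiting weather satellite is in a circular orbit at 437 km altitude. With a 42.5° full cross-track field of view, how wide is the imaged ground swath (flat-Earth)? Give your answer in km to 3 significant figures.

Half-angle = 42.5°/2 = 21.25°.
Swath width ≈ 2h·tan(θ/2) = 2 × 437 × tan(21.25°) = 339.9 km.

340 km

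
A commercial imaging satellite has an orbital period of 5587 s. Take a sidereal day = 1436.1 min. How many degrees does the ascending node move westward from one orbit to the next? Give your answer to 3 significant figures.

During one orbit Earth rotates (5587.0 / 86166) × 360° = 23.34°.

23.3°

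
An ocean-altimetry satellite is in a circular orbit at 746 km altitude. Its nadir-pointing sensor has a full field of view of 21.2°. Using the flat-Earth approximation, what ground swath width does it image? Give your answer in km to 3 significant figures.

Half-angle = 21.2°/2 = 10.6°.
Swath width ≈ 2h·tan(θ/2) = 2 × 746 × tan(10.6°) = 279.2 km.

279 km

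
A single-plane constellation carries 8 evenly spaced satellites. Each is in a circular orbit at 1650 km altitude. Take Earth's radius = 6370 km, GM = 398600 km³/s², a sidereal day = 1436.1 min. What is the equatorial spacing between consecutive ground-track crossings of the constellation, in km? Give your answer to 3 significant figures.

415 km

Semi-major axis a = 6370 + 1650 = 8020 km. Period T = 2π√(a³/μ) = 2π√(8020³/398600) = 7147.8 s = 119.13 min.
Single-satellite node shift = (7147.8/86166) × 360° = 29.86°.
With 8 satellites evenly phased, successive equator crossings are 29.86/8 = 3.733° apart.
That is 3.733 × 111.2 = 415 km at the equator.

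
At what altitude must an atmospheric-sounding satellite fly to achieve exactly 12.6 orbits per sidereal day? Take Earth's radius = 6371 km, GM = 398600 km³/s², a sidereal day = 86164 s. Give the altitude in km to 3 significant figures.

Required period T = 86164 / 12.6 = 6838.4 s.
From T = 2π√(a³/μ): a = (μ T²/4π²)^(1/3) = (398600 × 6838.4² / 4π²)^(1/3) = 7787 km.
Altitude h = a − R = 7787 − 6371 = 1416 km.

1420 km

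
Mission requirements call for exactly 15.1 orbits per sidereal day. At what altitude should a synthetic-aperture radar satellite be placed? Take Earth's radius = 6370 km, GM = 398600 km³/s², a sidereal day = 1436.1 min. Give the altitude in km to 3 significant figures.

Required period T = 86166 / 15.1 = 5706.4 s.
From T = 2π√(a³/μ): a = (μ T²/4π²)^(1/3) = (398600 × 5706.4² / 4π²)^(1/3) = 6902 km.
Altitude h = a − R = 6902 − 6370 = 532 km.

532 km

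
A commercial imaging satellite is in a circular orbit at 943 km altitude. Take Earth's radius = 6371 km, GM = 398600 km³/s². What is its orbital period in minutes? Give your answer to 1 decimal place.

Semi-major axis a = 6371 + 943 = 7314 km. Period T = 2π√(a³/μ) = 2π√(7314³/398600) = 6225.1 s = 103.75 min.

103.8 min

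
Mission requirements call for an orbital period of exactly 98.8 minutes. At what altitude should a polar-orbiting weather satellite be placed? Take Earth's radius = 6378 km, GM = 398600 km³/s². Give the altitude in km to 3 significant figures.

701 km

T = 98.8 min = 5928.0 s.
From T = 2π√(a³/μ): a = (μ T²/4π²)^(1/3) = (398600 × 5928.0² / 4π²)^(1/3) = 7079 km.
Altitude h = a − R = 7079 − 6378 = 701 km.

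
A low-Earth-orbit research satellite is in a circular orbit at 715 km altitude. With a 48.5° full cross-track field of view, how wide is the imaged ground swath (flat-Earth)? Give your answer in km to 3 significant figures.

Half-angle = 48.5°/2 = 24.25°.
Swath width ≈ 2h·tan(θ/2) = 2 × 715 × tan(24.25°) = 644.2 km.

644 km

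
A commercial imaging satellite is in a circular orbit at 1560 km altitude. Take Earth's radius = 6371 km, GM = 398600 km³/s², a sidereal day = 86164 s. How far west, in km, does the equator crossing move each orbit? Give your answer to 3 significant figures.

Semi-major axis a = 6371 + 1560 = 7931 km. Period T = 2π√(a³/μ) = 2π√(7931³/398600) = 7029.2 s = 117.15 min.
During one orbit Earth rotates (7029.2 / 86164) × 360° = 29.37°.
At the equator that is 29.37° × (2π·6371/360) km/° = 29.37 × 111.2 = 3266 km.

3270 km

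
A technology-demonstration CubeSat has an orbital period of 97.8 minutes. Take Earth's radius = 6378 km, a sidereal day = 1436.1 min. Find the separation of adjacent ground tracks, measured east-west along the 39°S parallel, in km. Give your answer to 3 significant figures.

T = 97.8 min = 5868.0 s.
Node shift per orbit = (5868.0/86166) × 360° = 24.52°.
Equatorial spacing = 24.52 × 111.3 km/° = 2729 km.
At 39° latitude, spacing = 2729 × cos(39°) = 2121 km.

2120 km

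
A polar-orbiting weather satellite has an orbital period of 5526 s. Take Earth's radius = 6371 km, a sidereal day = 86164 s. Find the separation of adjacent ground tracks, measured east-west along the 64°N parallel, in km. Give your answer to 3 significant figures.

Node shift per orbit = (5526.0/86164) × 360° = 23.09°.
Equatorial spacing = 23.09 × 111.2 km/° = 2567 km.
At 64° latitude, spacing = 2567 × cos(64°) = 1125 km.

1130 km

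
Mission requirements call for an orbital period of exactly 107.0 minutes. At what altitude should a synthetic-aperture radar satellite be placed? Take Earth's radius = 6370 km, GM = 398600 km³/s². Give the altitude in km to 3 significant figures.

1100 km

T = 107.0 min = 6420.0 s.
From T = 2π√(a³/μ): a = (μ T²/4π²)^(1/3) = (398600 × 6420.0² / 4π²)^(1/3) = 7466 km.
Altitude h = a − R = 7466 − 6370 = 1096 km.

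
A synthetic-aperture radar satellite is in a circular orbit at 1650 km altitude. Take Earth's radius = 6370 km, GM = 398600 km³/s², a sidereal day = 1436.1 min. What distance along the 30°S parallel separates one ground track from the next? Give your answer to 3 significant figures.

2880 km

Semi-major axis a = 6370 + 1650 = 8020 km. Period T = 2π√(a³/μ) = 2π√(8020³/398600) = 7147.8 s = 119.13 min.
Node shift per orbit = (7147.8/86166) × 360° = 29.86°.
Equatorial spacing = 29.86 × 111.2 km/° = 3320 km.
At 30° latitude, spacing = 3320 × cos(30°) = 2875 km.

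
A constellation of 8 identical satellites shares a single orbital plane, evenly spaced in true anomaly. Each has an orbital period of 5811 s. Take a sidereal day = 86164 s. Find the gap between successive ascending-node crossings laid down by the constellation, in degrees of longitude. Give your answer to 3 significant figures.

Single-satellite node shift = (5811.0/86164) × 360° = 24.28°.
With 8 satellites evenly phased, successive equator crossings are 24.28/8 = 3.035° apart.

3.03°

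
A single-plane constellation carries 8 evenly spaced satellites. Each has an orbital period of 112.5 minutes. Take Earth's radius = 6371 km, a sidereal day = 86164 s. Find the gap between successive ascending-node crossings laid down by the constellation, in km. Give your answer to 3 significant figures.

392 km

T = 112.5 min = 6750.0 s.
Single-satellite node shift = (6750.0/86164) × 360° = 28.20°.
With 8 satellites evenly phased, successive equator crossings are 28.20/8 = 3.525° apart.
That is 3.525 × 111.2 = 392 km at the equator.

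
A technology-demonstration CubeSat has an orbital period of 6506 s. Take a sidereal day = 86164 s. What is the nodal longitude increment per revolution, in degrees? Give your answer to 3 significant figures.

27.2°

During one orbit Earth rotates (6506.0 / 86164) × 360° = 27.18°.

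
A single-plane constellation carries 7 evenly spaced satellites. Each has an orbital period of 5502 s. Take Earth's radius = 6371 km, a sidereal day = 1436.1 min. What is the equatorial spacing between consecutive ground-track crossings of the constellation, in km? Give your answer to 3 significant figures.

365 km

Single-satellite node shift = (5502.0/86166) × 360° = 22.99°.
With 7 satellites evenly phased, successive equator crossings are 22.99/7 = 3.284° apart.
That is 3.284 × 111.2 = 365 km at the equator.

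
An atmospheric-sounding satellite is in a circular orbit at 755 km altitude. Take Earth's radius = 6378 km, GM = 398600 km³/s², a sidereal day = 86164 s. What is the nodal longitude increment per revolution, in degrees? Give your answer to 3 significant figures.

25.0°

Semi-major axis a = 6378 + 755 = 7133 km. Period T = 2π√(a³/μ) = 2π√(7133³/398600) = 5995.4 s = 99.92 min.
During one orbit Earth rotates (5995.4 / 86164) × 360° = 25.05°.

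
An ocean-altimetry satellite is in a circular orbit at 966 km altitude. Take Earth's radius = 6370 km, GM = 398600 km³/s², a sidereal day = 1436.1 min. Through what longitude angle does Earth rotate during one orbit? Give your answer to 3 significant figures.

26.1°

Semi-major axis a = 6370 + 966 = 7336 km. Period T = 2π√(a³/μ) = 2π√(7336³/398600) = 6253.2 s = 104.22 min.
During one orbit Earth rotates (6253.2 / 86166) × 360° = 26.13°.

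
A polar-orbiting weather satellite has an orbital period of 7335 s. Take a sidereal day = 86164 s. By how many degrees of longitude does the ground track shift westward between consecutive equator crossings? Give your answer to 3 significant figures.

During one orbit Earth rotates (7335.0 / 86164) × 360° = 30.65°.

30.6°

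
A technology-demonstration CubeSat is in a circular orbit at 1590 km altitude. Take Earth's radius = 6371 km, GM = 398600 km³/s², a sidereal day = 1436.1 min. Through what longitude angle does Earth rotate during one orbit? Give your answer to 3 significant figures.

Semi-major axis a = 6371 + 1590 = 7961 km. Period T = 2π√(a³/μ) = 2π√(7961³/398600) = 7069.1 s = 117.82 min.
During one orbit Earth rotates (7069.1 / 86166) × 360° = 29.53°.

29.5°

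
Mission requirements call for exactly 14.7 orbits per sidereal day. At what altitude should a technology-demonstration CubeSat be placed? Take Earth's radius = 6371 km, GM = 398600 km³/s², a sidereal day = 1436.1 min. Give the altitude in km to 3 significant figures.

655 km

Required period T = 86166 / 14.7 = 5861.6 s.
From T = 2π√(a³/μ): a = (μ T²/4π²)^(1/3) = (398600 × 5861.6² / 4π²)^(1/3) = 7026 km.
Altitude h = a − R = 7026 − 6371 = 655 km.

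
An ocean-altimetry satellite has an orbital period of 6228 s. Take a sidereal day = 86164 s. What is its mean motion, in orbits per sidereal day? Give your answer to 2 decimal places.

13.83

Orbits per sidereal day = 86164 / 6228.0 = 13.835.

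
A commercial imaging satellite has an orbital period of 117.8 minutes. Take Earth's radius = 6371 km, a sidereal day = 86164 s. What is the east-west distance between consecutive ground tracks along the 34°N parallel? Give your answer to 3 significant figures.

T = 117.8 min = 7068.0 s.
Node shift per orbit = (7068.0/86164) × 360° = 29.53°.
Equatorial spacing = 29.53 × 111.2 km/° = 3284 km.
At 34° latitude, spacing = 3284 × cos(34°) = 2722 km.

2720 km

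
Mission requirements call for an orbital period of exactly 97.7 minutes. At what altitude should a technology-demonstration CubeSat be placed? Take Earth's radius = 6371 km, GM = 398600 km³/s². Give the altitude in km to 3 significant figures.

656 km

T = 97.7 min = 5862.0 s.
From T = 2π√(a³/μ): a = (μ T²/4π²)^(1/3) = (398600 × 5862.0² / 4π²)^(1/3) = 7027 km.
Altitude h = a − R = 7027 − 6371 = 656 km.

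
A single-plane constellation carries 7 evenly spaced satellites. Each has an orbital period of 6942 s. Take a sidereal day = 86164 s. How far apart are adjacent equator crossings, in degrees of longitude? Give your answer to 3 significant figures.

Single-satellite node shift = (6942.0/86164) × 360° = 29.00°.
With 7 satellites evenly phased, successive equator crossings are 29.00/7 = 4.143° apart.

4.14°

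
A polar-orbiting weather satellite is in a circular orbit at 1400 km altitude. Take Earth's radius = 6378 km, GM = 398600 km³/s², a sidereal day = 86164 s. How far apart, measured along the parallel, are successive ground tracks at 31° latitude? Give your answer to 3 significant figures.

Semi-major axis a = 6378 + 1400 = 7778 km. Period T = 2π√(a³/μ) = 2π√(7778³/398600) = 6826.7 s = 113.78 min.
Node shift per orbit = (6826.7/86164) × 360° = 28.52°.
Equatorial spacing = 28.52 × 111.3 km/° = 3175 km.
At 31° latitude, spacing = 3175 × cos(31°) = 2722 km.

2720 km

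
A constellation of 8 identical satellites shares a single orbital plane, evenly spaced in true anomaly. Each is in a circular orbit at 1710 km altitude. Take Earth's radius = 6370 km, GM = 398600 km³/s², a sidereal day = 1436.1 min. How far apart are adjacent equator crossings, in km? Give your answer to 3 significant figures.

420 km

Semi-major axis a = 6370 + 1710 = 8080 km. Period T = 2π√(a³/μ) = 2π√(8080³/398600) = 7228.2 s = 120.47 min.
Single-satellite node shift = (7228.2/86166) × 360° = 30.20°.
With 8 satellites evenly phased, successive equator crossings are 30.20/8 = 3.775° apart.
That is 3.775 × 111.2 = 420 km at the equator.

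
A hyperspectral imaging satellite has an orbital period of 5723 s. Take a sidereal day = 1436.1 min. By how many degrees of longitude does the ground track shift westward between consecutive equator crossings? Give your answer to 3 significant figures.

23.9°

During one orbit Earth rotates (5723.0 / 86166) × 360° = 23.91°.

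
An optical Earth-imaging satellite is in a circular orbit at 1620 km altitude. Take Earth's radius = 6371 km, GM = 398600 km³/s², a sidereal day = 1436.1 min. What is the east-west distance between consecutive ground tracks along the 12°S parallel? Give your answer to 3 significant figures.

Semi-major axis a = 6371 + 1620 = 7991 km. Period T = 2π√(a³/μ) = 2π√(7991³/398600) = 7109.1 s = 118.48 min.
Node shift per orbit = (7109.1/86166) × 360° = 29.70°.
Equatorial spacing = 29.70 × 111.2 km/° = 3303 km.
At 12° latitude, spacing = 3303 × cos(12°) = 3230 km.

3230 km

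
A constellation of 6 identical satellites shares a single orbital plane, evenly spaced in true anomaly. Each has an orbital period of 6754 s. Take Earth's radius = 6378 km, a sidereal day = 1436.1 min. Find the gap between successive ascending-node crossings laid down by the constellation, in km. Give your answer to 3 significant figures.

524 km

Single-satellite node shift = (6754.0/86166) × 360° = 28.22°.
With 6 satellites evenly phased, successive equator crossings are 28.22/6 = 4.703° apart.
That is 4.703 × 111.3 = 524 km at the equator.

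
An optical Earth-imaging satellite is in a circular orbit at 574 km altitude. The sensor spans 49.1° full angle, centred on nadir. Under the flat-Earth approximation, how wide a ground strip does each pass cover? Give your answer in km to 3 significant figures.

Half-angle = 49.1°/2 = 24.55°.
Swath width ≈ 2h·tan(θ/2) = 2 × 574 × tan(24.55°) = 524.4 km.

524 km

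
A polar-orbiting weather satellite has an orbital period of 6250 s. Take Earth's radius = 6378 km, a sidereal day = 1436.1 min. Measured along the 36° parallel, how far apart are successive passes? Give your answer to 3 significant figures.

2350 km

Node shift per orbit = (6250.0/86166) × 360° = 26.11°.
Equatorial spacing = 26.11 × 111.3 km/° = 2907 km.
At 36° latitude, spacing = 2907 × cos(36°) = 2352 km.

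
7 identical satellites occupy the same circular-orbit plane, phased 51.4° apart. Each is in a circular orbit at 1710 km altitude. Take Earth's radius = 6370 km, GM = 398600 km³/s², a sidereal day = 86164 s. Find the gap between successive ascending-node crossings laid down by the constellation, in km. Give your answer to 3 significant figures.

Semi-major axis a = 6370 + 1710 = 8080 km. Period T = 2π√(a³/μ) = 2π√(8080³/398600) = 7228.2 s = 120.47 min.
Single-satellite node shift = (7228.2/86164) × 360° = 30.20°.
With 7 satellites evenly phased, successive equator crossings are 30.20/7 = 4.314° apart.
That is 4.314 × 111.2 = 480 km at the equator.

480 km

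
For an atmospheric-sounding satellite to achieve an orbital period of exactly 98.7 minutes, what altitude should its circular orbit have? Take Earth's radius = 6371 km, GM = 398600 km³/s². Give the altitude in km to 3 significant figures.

T = 98.7 min = 5922.0 s.
From T = 2π√(a³/μ): a = (μ T²/4π²)^(1/3) = (398600 × 5922.0² / 4π²)^(1/3) = 7075 km.
Altitude h = a − R = 7075 − 6371 = 704 km.

704 km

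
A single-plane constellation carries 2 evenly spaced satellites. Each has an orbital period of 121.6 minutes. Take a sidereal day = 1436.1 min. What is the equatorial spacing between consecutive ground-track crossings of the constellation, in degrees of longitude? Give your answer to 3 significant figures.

15.2°

T = 121.6 min = 7296.0 s.
Single-satellite node shift = (7296.0/86166) × 360° = 30.48°.
With 2 satellites evenly phased, successive equator crossings are 30.48/2 = 15.241° apart.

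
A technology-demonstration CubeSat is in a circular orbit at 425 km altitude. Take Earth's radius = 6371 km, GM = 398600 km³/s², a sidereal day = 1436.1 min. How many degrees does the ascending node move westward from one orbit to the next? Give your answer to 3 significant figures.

Semi-major axis a = 6371 + 425 = 6796 km. Period T = 2π√(a³/μ) = 2π√(6796³/398600) = 5575.6 s = 92.93 min.
During one orbit Earth rotates (5575.6 / 86166) × 360° = 23.29°.

23.3°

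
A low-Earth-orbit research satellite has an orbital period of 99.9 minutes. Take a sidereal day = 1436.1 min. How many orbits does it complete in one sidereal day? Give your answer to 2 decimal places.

14.38

T = 99.9 min = 5994.0 s.
Orbits per sidereal day = 86166 / 5994.0 = 14.375.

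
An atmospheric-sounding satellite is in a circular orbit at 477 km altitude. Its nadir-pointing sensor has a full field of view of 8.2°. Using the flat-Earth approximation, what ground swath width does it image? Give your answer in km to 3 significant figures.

68.4 km

Half-angle = 8.2°/2 = 4.1°.
Swath width ≈ 2h·tan(θ/2) = 2 × 477 × tan(4.1°) = 68.4 km.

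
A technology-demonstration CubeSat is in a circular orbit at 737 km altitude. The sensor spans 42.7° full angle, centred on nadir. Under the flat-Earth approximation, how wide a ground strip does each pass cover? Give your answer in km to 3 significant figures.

Half-angle = 42.7°/2 = 21.35°.
Swath width ≈ 2h·tan(θ/2) = 2 × 737 × tan(21.35°) = 576.2 km.

576 km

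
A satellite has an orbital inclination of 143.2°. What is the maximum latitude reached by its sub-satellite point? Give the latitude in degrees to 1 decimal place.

Retrograde orbit: the ground track reaches ±(180° − i) = ±(180 − 143.2) = ±36.8°.

36.8°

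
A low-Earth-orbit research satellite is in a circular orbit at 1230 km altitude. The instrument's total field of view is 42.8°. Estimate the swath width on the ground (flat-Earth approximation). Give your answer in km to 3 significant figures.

964 km

Half-angle = 42.8°/2 = 21.4°.
Swath width ≈ 2h·tan(θ/2) = 2 × 1230 × tan(21.4°) = 964.1 km.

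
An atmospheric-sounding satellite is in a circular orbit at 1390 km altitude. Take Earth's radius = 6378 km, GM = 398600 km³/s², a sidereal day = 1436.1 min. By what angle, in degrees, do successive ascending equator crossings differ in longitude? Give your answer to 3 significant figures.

28.5°

Semi-major axis a = 6378 + 1390 = 7768 km. Period T = 2π√(a³/μ) = 2π√(7768³/398600) = 6813.6 s = 113.56 min.
During one orbit Earth rotates (6813.6 / 86166) × 360° = 28.47°.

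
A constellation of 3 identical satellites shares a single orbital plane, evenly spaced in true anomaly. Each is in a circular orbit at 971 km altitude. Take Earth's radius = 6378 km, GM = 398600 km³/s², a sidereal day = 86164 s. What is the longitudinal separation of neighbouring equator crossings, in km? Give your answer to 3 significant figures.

972 km

Semi-major axis a = 6378 + 971 = 7349 km. Period T = 2π√(a³/μ) = 2π√(7349³/398600) = 6269.8 s = 104.50 min.
Single-satellite node shift = (6269.8/86164) × 360° = 26.20°.
With 3 satellites evenly phased, successive equator crossings are 26.20/3 = 8.732° apart.
That is 8.732 × 111.3 = 972 km at the equator.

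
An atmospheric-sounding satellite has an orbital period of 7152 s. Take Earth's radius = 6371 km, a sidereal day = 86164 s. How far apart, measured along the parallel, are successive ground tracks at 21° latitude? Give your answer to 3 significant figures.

3100 km

Node shift per orbit = (7152.0/86164) × 360° = 29.88°.
Equatorial spacing = 29.88 × 111.2 km/° = 3323 km.
At 21° latitude, spacing = 3323 × cos(21°) = 3102 km.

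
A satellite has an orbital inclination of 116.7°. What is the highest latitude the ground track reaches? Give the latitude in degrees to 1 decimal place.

63.3°

Retrograde orbit: the ground track reaches ±(180° − i) = ±(180 − 116.7) = ±63.3°.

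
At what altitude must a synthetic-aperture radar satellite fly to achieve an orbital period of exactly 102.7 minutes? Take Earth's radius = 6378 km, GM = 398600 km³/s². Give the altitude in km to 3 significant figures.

T = 102.7 min = 6162.0 s.
From T = 2π√(a³/μ): a = (μ T²/4π²)^(1/3) = (398600 × 6162.0² / 4π²)^(1/3) = 7265 km.
Altitude h = a − R = 7265 − 6378 = 887 km.

887 km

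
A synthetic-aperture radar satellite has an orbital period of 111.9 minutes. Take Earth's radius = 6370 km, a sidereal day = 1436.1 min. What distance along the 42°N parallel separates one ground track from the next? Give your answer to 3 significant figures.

T = 111.9 min = 6714.0 s.
Node shift per orbit = (6714.0/86166) × 360° = 28.05°.
Equatorial spacing = 28.05 × 111.2 km/° = 3119 km.
At 42° latitude, spacing = 3119 × cos(42°) = 2318 km.

2320 km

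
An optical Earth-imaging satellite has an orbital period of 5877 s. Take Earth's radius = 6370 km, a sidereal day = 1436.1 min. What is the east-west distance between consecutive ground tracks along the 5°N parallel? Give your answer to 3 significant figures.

Node shift per orbit = (5877.0/86166) × 360° = 24.55°.
Equatorial spacing = 24.55 × 111.2 km/° = 2730 km.
At 5° latitude, spacing = 2730 × cos(5°) = 2719 km.

2720 km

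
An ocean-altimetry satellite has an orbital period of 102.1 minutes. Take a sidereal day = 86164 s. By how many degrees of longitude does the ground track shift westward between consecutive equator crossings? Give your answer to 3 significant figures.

25.6°

T = 102.1 min = 6126.0 s.
During one orbit Earth rotates (6126.0 / 86164) × 360° = 25.59°.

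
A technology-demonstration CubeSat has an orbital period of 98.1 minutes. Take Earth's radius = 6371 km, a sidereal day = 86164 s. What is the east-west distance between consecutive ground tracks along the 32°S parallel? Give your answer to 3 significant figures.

2320 km

T = 98.1 min = 5886.0 s.
Node shift per orbit = (5886.0/86164) × 360° = 24.59°.
Equatorial spacing = 24.59 × 111.2 km/° = 2735 km.
At 32° latitude, spacing = 2735 × cos(32°) = 2319 km.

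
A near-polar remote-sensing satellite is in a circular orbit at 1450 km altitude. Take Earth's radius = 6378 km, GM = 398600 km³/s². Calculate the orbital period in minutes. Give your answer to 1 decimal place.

Semi-major axis a = 6378 + 1450 = 7828 km. Period T = 2π√(a³/μ) = 2π√(7828³/398600) = 6892.7 s = 114.88 min.

114.9 min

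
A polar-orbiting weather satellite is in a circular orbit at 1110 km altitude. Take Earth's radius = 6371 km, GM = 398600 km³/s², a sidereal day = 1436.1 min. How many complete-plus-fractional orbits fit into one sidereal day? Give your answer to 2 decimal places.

Semi-major axis a = 6371 + 1110 = 7481 km. Period T = 2π√(a³/μ) = 2π√(7481³/398600) = 6439.5 s = 107.32 min.
Orbits per sidereal day = 86166 / 6439.5 = 13.381.

13.38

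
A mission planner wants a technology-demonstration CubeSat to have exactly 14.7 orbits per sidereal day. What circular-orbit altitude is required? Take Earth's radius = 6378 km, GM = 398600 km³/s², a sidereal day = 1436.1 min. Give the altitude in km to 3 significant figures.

648 km

Required period T = 86166 / 14.7 = 5861.6 s.
From T = 2π√(a³/μ): a = (μ T²/4π²)^(1/3) = (398600 × 5861.6² / 4π²)^(1/3) = 7026 km.
Altitude h = a − R = 7026 − 6378 = 648 km.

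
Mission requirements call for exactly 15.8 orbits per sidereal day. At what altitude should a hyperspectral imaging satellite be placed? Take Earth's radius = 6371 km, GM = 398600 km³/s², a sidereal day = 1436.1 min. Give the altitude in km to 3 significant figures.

Required period T = 86166 / 15.8 = 5453.5 s.
From T = 2π√(a³/μ): a = (μ T²/4π²)^(1/3) = (398600 × 5453.5² / 4π²)^(1/3) = 6696 km.
Altitude h = a − R = 6696 − 6371 = 325 km.

325 km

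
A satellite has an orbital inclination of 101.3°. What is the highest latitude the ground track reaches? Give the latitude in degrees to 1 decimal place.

Retrograde orbit: the ground track reaches ±(180° − i) = ±(180 − 101.3) = ±78.7°.

78.7°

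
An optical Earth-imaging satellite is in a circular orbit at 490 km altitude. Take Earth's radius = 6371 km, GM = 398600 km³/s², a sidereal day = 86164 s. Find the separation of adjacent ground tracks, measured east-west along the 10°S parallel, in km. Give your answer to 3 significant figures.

2590 km

Semi-major axis a = 6371 + 490 = 6861 km. Period T = 2π√(a³/μ) = 2π√(6861³/398600) = 5655.8 s = 94.26 min.
Node shift per orbit = (5655.8/86164) × 360° = 23.63°.
Equatorial spacing = 23.63 × 111.2 km/° = 2628 km.
At 10° latitude, spacing = 2628 × cos(10°) = 2588 km.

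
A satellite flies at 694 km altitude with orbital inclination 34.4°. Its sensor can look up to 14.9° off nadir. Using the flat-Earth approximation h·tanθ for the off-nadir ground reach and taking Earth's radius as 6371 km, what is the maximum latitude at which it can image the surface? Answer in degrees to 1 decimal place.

36.1°

For a prograde orbit the ground track reaches latitude ±i = ±34.4°.
Sensor half-swath on the ground ≈ 694·tan(14.9°) = 185 km = 1.66° of latitude.
Maximum observable latitude ≈ 34.4 + 1.66 = 36.1°.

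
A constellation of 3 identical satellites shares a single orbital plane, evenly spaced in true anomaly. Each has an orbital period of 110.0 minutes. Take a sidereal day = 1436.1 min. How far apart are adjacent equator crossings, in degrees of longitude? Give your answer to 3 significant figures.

9.19°

T = 110.0 min = 6600.0 s.
Single-satellite node shift = (6600.0/86166) × 360° = 27.57°.
With 3 satellites evenly phased, successive equator crossings are 27.57/3 = 9.192° apart.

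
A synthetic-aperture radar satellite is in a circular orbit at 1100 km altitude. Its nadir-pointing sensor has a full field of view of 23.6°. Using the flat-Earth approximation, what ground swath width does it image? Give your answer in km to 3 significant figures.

460 km

Half-angle = 23.6°/2 = 11.8°.
Swath width ≈ 2h·tan(θ/2) = 2 × 1100 × tan(11.8°) = 459.6 km.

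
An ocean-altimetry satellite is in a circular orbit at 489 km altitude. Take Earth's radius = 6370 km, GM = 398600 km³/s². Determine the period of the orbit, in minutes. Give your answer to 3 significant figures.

94.2 min

Semi-major axis a = 6370 + 489 = 6859 km. Period T = 2π√(a³/μ) = 2π√(6859³/398600) = 5653.3 s = 94.22 min.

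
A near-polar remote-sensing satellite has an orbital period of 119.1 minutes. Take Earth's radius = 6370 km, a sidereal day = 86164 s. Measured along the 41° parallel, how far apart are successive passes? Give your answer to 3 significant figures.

2510 km

T = 119.1 min = 7146.0 s.
Node shift per orbit = (7146.0/86164) × 360° = 29.86°.
Equatorial spacing = 29.86 × 111.2 km/° = 3319 km.
At 41° latitude, spacing = 3319 × cos(41°) = 2505 km.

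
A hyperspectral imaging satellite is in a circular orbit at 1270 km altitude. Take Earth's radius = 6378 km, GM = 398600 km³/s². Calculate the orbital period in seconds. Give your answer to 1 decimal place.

Semi-major axis a = 6378 + 1270 = 7648 km. Period T = 2π√(a³/μ) = 2π√(7648³/398600) = 6656.3 s = 110.94 min.

6656.3 seconds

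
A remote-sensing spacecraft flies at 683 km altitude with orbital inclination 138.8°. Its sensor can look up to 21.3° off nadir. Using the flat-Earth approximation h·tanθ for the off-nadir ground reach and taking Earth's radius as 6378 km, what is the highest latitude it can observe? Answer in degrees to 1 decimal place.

Retrograde orbit: the ground track reaches ±(180° − i) = ±(180 − 138.8) = ±41.2°.
Sensor half-swath on the ground ≈ 683·tan(21.3°) = 266 km = 2.39° of latitude.
Maximum observable latitude ≈ 41.2 + 2.39 = 43.6°.

43.6°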